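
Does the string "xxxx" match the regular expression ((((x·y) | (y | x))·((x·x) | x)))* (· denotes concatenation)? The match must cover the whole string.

yes

Split into 2 pieces xx · xx; each matches (((x·y)|(y|x))·((x·x)|x)).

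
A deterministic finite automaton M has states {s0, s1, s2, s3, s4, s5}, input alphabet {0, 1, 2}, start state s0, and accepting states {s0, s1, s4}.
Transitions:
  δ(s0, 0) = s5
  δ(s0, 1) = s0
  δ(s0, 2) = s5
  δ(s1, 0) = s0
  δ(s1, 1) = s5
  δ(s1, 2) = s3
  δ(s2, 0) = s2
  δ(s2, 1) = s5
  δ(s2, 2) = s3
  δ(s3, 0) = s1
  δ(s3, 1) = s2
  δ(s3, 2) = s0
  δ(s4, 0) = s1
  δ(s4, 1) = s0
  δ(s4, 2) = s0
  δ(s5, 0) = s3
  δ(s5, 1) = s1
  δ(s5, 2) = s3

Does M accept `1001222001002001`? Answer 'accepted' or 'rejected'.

s0 --1--> s0
s0 --0--> s5
s5 --0--> s3
s3 --1--> s2
s2 --2--> s3
s3 --2--> s0
s0 --2--> s5
s5 --0--> s3
s3 --0--> s1
s1 --1--> s5
s5 --0--> s3
s3 --0--> s1
s1 --2--> s3
s3 --0--> s1
s1 --0--> s0
s0 --1--> s0
End in state s0, which is an accepting state.

accepted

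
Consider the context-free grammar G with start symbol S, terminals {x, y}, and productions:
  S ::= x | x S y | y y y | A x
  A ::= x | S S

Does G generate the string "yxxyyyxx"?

no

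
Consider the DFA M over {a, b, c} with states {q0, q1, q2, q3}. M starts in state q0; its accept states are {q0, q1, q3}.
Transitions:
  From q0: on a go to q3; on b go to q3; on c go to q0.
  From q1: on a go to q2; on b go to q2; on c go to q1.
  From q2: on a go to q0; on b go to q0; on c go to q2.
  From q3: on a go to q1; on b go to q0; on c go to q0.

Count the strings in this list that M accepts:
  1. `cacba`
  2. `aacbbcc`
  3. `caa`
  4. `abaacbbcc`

`cacba`: accepted
`aacbbcc`: accepted
`caa`: accepted
`abaacbbcc`: accepted

4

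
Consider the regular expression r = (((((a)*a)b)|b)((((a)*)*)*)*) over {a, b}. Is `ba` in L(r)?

yes

Split as b·a: ((((a)*a)b)|b) matches b and ((((a)*)*)*)* matches a.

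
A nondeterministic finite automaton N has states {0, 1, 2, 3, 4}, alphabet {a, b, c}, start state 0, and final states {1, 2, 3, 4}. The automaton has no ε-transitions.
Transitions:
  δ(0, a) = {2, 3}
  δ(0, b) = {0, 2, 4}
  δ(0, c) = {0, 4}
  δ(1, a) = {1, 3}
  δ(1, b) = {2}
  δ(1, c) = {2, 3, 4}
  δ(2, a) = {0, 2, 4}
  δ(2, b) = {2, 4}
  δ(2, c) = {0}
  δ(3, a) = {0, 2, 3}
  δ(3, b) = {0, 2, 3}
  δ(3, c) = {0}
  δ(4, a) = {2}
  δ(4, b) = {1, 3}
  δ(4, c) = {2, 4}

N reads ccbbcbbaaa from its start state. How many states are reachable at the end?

Start: {0}
read c: {0, 4}
read c: {0, 2, 4}
read b: {0, 1, 2, 3, 4}
read b: {0, 1, 2, 3, 4}
read c: {0, 2, 3, 4}
read b: {0, 1, 2, 3, 4}
read b: {0, 1, 2, 3, 4}
read a: {0, 1, 2, 3, 4}
read a: {0, 1, 2, 3, 4}
read a: {0, 1, 2, 3, 4}
Final reachable set {0, 1, 2, 3, 4} has 5 states.

5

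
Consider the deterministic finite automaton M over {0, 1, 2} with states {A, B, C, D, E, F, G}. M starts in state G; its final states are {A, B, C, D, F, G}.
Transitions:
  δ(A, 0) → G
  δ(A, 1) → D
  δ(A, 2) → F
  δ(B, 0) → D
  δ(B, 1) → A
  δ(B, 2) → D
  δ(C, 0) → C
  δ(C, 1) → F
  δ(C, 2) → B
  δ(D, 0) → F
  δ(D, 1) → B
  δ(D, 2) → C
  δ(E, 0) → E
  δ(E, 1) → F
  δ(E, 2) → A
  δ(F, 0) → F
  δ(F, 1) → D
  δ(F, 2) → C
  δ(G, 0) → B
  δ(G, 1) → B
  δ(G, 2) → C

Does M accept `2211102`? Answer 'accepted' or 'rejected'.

accepted

G --2--> C
C --2--> B
B --1--> A
A --1--> D
D --1--> B
B --0--> D
D --2--> C
End in state C, which is an accepting state.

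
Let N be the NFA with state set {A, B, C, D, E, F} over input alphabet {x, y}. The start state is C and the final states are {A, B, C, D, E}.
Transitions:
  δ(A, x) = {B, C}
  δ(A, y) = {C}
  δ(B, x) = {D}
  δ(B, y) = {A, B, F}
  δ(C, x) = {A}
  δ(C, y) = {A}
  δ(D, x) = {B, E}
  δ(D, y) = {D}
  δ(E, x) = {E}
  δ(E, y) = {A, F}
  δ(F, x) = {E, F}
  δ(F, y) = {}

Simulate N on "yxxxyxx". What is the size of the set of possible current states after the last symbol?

5

Start: {C}
read y: {A}
read x: {B, C}
read x: {A, D}
read x: {B, C, E}
read y: {A, B, F}
read x: {B, C, D, E, F}
read x: {A, B, D, E, F}
Final reachable set {A, B, D, E, F} has 5 states.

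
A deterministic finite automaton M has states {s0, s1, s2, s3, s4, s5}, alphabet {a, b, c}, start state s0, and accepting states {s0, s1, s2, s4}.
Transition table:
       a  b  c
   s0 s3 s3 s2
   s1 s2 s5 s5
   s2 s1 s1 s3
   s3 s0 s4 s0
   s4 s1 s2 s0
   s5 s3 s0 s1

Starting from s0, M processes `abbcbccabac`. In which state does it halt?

s0

s0 --a--> s3
s3 --b--> s4
s4 --b--> s2
s2 --c--> s3
s3 --b--> s4
s4 --c--> s0
s0 --c--> s2
s2 --a--> s1
s1 --b--> s5
s5 --a--> s3
s3 --c--> s0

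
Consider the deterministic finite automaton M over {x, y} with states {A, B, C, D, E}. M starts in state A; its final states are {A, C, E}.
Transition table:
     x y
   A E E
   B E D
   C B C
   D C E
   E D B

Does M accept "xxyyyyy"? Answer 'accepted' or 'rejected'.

rejected

A --x--> E
E --x--> D
D --y--> E
E --y--> B
B --y--> D
D --y--> E
E --y--> B
End in state B, which is not an accepting state.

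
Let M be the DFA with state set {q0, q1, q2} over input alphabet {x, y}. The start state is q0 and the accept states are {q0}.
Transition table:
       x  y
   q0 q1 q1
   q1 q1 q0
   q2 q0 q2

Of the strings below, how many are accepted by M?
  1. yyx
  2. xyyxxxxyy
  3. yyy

yyx: rejected
xyyxxxxyy: rejected
yyy: rejected

0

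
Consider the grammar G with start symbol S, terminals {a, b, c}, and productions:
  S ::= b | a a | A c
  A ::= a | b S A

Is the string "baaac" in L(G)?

yes

S ⇒ Ac ⇒ bSAc ⇒ baaAc ⇒ baaac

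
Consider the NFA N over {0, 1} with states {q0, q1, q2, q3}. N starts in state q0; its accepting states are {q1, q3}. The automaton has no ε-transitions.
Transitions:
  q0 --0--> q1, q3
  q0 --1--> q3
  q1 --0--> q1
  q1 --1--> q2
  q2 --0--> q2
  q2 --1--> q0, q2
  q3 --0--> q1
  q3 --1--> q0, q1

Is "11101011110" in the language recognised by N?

Start: {q0}
read 1: {q3}
read 1: {q0, q1}
read 1: {q2, q3}
read 0: {q1, q2}
read 1: {q0, q2}
read 0: {q1, q2, q3}
read 1: {q0, q1, q2}
read 1: {q0, q2, q3}
read 1: {q0, q1, q2, q3}
read 1: {q0, q1, q2, q3}
read 0: {q1, q2, q3}
Reachable ∩ accepting = {q1, q3} — nonempty.

accepted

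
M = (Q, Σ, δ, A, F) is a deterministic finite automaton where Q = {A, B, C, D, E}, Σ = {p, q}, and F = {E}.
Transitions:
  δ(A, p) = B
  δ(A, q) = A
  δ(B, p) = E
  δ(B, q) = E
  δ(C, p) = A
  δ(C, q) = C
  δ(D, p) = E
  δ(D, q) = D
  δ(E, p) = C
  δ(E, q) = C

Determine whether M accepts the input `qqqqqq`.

A --q--> A
A --q--> A
A --q--> A
A --q--> A
A --q--> A
A --q--> A
End in state A, which is not an accepting state.

rejected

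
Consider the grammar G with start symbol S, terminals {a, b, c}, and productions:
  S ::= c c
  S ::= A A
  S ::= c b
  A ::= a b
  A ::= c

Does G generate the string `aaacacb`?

no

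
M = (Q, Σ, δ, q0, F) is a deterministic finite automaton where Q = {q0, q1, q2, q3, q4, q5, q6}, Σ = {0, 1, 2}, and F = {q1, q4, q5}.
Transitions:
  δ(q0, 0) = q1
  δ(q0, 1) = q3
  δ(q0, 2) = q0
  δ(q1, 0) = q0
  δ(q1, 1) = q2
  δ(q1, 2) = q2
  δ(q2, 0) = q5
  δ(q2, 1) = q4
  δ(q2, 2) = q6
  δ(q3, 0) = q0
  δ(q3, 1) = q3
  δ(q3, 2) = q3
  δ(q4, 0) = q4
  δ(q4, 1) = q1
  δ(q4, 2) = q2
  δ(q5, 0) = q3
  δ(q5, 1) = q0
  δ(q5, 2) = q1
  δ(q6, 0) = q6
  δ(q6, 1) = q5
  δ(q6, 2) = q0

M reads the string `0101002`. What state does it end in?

q0 --0--> q1
q1 --1--> q2
q2 --0--> q5
q5 --1--> q0
q0 --0--> q1
q1 --0--> q0
q0 --2--> q0

q0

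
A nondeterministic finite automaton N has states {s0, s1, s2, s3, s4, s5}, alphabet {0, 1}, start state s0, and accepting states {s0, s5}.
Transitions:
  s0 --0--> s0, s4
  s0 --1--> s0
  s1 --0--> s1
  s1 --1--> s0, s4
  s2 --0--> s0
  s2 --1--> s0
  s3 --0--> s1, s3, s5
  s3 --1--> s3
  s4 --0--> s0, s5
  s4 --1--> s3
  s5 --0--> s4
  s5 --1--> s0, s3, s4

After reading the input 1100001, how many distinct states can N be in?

Start: {s0}
read 1: {s0}
read 1: {s0}
read 0: {s0, s4}
read 0: {s0, s4, s5}
read 0: {s0, s4, s5}
read 0: {s0, s4, s5}
read 1: {s0, s3, s4}
Final reachable set {s0, s3, s4} has 3 states.

3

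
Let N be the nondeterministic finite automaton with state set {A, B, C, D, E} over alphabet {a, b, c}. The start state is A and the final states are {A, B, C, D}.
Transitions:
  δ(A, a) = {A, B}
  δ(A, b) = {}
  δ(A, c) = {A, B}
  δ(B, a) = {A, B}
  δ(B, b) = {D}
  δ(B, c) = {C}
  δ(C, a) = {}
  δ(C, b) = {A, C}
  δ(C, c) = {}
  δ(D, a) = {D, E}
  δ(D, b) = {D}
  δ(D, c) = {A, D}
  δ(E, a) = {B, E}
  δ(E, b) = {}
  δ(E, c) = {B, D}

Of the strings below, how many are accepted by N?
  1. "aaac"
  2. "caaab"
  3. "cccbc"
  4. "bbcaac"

"aaac": accepted
"caaab": accepted
"cccbc": accepted
"bbcaac": rejected

3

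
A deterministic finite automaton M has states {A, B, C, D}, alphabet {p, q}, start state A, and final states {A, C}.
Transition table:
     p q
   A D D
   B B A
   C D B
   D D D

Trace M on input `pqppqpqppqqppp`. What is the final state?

A --p--> D
D --q--> D
D --p--> D
D --p--> D
D --q--> D
D --p--> D
D --q--> D
D --p--> D
D --p--> D
D --q--> D
D --q--> D
D --p--> D
D --p--> D
D --p--> D

D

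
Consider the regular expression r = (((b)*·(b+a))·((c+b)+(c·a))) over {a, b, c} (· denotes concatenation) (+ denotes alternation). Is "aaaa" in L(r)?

No split of aaaa into u·v has ((b)*·(b+a)) matching u and ((c+b)+(c·a)) matching v.

no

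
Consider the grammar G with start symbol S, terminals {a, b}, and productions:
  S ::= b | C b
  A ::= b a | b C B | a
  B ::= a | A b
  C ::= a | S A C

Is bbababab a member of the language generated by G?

yes

S ⇒ Cb ⇒ SACb ⇒ bACb ⇒ bbCBCb ⇒ bbaBCb ⇒ bbaAbCb ⇒ bbababCb ⇒ bbababab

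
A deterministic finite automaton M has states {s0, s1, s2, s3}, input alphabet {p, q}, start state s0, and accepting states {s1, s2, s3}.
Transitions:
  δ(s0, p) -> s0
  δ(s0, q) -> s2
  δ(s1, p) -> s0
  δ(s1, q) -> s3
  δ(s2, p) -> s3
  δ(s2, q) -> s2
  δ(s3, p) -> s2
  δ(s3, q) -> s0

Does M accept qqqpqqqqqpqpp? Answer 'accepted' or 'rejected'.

rejected

s0 --q--> s2
s2 --q--> s2
s2 --q--> s2
s2 --p--> s3
s3 --q--> s0
s0 --q--> s2
s2 --q--> s2
s2 --q--> s2
s2 --q--> s2
s2 --p--> s3
s3 --q--> s0
s0 --p--> s0
s0 --p--> s0
End in state s0, which is not an accepting state.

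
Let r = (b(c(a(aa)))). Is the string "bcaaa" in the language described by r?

yes

Split as b·caaa: b matches b and (c(a(aa))) matches caaa.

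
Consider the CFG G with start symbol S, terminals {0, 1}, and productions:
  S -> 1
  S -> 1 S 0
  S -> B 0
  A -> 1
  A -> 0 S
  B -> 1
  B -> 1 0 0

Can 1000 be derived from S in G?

yes

S ⇒ B0 ⇒ 1000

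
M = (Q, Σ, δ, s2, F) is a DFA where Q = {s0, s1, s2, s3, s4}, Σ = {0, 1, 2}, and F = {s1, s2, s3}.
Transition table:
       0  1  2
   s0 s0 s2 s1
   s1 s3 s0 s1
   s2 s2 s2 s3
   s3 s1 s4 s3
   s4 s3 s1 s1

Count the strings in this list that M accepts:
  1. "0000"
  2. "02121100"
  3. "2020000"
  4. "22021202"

"0000": accepted
"02121100": accepted
"2020000": accepted
"22021202": accepted

4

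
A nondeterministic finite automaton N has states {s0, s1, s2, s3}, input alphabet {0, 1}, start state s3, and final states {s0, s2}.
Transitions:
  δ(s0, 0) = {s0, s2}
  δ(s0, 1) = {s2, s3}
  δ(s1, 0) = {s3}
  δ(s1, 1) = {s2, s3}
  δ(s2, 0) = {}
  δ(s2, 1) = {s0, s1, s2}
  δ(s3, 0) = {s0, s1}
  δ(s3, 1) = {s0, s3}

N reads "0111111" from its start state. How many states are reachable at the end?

Start: {s3}
read 0: {s0, s1}
read 1: {s2, s3}
read 1: {s0, s1, s2, s3}
read 1: {s0, s1, s2, s3}
read 1: {s0, s1, s2, s3}
read 1: {s0, s1, s2, s3}
read 1: {s0, s1, s2, s3}
Final reachable set {s0, s1, s2, s3} has 4 states.

4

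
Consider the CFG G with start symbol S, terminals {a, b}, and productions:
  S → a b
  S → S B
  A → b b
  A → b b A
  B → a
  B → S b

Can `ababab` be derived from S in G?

S ⇒ SB ⇒ abB ⇒ abSb ⇒ abSBb ⇒ ababBb ⇒ ababab

yes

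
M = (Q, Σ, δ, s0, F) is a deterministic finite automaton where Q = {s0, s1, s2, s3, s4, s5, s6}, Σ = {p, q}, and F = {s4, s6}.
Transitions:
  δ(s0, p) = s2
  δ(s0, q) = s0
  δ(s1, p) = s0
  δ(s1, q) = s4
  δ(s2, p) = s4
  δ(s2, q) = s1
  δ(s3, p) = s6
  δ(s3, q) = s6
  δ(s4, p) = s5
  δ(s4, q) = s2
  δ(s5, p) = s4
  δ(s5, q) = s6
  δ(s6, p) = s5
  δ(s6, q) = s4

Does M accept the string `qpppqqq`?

rejected

s0 --q--> s0
s0 --p--> s2
s2 --p--> s4
s4 --p--> s5
s5 --q--> s6
s6 --q--> s4
s4 --q--> s2
End in state s2, which is not an accepting state.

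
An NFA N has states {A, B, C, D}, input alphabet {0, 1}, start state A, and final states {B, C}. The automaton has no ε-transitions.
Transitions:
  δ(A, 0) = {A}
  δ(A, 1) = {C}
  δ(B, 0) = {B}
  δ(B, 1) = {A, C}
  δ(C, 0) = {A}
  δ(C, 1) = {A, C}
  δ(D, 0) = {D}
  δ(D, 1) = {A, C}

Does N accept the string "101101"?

Start: {A}
read 1: {C}
read 0: {A}
read 1: {C}
read 1: {A, C}
read 0: {A}
read 1: {C}
Reachable ∩ accepting = {C} — nonempty.

accepted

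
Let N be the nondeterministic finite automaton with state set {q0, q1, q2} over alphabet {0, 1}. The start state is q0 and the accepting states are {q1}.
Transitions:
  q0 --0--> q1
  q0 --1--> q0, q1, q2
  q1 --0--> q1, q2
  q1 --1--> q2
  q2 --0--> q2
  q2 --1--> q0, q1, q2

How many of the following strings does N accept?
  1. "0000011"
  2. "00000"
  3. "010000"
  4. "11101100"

3

"0000011": accepted
"00000": accepted
"010000": rejected
"11101100": accepted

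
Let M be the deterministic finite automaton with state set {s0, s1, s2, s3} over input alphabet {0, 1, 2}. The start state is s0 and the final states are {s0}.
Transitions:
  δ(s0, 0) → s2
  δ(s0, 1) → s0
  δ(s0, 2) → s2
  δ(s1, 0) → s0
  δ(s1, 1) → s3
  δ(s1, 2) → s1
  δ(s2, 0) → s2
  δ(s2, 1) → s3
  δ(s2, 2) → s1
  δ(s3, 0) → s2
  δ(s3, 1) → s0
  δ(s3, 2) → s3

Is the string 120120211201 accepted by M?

rejected

s0 --1--> s0
s0 --2--> s2
s2 --0--> s2
s2 --1--> s3
s3 --2--> s3
s3 --0--> s2
s2 --2--> s1
s1 --1--> s3
s3 --1--> s0
s0 --2--> s2
s2 --0--> s2
s2 --1--> s3
End in state s3, which is not an accepting state.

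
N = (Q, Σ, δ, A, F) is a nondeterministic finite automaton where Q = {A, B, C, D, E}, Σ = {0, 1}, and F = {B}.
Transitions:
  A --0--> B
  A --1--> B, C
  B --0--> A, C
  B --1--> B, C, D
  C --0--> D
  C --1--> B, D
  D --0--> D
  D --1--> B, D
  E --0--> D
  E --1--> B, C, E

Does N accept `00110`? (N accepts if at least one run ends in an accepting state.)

Start: {A}
read 0: {B}
read 0: {A, C}
read 1: {B, C, D}
read 1: {B, C, D}
read 0: {A, C, D}
Reachable ∩ accepting = {} — empty.

rejected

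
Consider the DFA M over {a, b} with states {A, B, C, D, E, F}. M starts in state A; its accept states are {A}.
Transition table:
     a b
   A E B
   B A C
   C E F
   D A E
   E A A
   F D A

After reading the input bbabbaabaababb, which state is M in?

A --b--> B
B --b--> C
C --a--> E
E --b--> A
A --b--> B
B --a--> A
A --a--> E
E --b--> A
A --a--> E
E --a--> A
A --b--> B
B --a--> A
A --b--> B
B --b--> C

C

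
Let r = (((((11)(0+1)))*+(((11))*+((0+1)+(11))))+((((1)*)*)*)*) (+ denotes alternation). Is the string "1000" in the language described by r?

no

Neither ((((11)(0+1)))*+(((11))*+((0+1)+(11)))) nor ((((1)*)*)*)* matches 1000.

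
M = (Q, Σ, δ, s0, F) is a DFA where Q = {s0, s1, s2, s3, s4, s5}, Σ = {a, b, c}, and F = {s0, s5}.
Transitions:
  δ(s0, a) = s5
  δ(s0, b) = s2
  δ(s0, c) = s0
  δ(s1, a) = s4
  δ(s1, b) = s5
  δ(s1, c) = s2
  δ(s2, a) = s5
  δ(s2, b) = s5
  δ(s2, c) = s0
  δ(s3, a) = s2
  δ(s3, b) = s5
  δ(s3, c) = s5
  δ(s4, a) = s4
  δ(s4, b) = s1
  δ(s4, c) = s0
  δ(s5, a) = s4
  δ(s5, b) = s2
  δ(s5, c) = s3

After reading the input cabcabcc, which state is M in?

s0

s0 --c--> s0
s0 --a--> s5
s5 --b--> s2
s2 --c--> s0
s0 --a--> s5
s5 --b--> s2
s2 --c--> s0
s0 --c--> s0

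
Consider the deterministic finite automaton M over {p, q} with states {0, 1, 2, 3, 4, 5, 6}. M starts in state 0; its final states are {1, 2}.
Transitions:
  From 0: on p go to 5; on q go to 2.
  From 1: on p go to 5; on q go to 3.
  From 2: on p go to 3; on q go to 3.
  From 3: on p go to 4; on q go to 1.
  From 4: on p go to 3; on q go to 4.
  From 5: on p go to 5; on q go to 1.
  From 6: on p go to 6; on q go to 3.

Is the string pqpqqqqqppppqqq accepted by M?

0 --p--> 5
5 --q--> 1
1 --p--> 5
5 --q--> 1
1 --q--> 3
3 --q--> 1
1 --q--> 3
3 --q--> 1
1 --p--> 5
5 --p--> 5
5 --p--> 5
5 --p--> 5
5 --q--> 1
1 --q--> 3
3 --q--> 1
End in state 1, which is an accepting state.

accepted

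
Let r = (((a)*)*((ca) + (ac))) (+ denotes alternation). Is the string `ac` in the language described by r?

yes

Split as ε·ac: ((a)*)* matches ε and ((ca)+(ac)) matches ac.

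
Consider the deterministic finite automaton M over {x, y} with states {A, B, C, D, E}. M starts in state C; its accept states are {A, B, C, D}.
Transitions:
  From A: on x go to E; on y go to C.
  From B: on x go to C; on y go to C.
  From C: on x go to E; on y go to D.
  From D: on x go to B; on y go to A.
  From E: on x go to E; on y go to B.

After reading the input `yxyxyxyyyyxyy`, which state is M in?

C --y--> D
D --x--> B
B --y--> C
C --x--> E
E --y--> B
B --x--> C
C --y--> D
D --y--> A
A --y--> C
C --y--> D
D --x--> B
B --y--> C
C --y--> D

D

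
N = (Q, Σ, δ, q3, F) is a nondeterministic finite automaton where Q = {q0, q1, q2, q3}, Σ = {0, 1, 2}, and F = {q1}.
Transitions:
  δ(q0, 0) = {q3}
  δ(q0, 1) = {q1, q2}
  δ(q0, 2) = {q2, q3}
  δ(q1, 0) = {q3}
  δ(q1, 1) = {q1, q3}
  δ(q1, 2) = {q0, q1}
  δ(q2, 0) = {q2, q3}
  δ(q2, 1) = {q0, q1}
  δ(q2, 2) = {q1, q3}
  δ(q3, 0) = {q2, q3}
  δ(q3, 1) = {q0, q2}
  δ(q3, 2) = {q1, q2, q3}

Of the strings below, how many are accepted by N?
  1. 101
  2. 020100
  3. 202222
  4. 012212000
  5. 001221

101: accepted
020100: rejected
202222: accepted
012212000: rejected
001221: accepted

3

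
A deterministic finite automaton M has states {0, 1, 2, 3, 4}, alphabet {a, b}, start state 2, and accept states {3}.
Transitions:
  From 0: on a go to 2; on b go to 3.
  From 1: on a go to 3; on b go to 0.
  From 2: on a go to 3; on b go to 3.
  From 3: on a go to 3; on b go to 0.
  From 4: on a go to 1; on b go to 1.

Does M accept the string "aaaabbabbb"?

2 --a--> 3
3 --a--> 3
3 --a--> 3
3 --a--> 3
3 --b--> 0
0 --b--> 3
3 --a--> 3
3 --b--> 0
0 --b--> 3
3 --b--> 0
End in state 0, which is not an accepting state.

rejected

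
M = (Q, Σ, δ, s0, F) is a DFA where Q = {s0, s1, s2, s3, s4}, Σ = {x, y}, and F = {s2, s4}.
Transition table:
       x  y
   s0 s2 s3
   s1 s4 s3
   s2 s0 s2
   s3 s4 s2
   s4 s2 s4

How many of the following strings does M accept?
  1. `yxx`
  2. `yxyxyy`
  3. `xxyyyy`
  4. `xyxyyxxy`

`yxx`: accepted
`yxyxyy`: accepted
`xxyyyy`: accepted
`xyxyyxxy`: accepted

4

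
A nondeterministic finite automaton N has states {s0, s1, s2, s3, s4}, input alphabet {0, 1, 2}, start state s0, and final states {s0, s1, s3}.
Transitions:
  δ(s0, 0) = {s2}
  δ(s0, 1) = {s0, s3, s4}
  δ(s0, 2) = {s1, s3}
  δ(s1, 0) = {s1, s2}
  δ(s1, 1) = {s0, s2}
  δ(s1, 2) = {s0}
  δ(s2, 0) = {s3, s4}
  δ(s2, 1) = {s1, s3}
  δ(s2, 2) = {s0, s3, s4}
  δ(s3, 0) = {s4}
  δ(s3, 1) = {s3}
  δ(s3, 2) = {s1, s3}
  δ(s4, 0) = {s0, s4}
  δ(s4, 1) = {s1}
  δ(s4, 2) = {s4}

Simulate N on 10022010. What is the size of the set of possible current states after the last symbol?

Start: {s0}
read 1: {s0, s3, s4}
read 0: {s0, s2, s4}
read 0: {s0, s2, s3, s4}
read 2: {s0, s1, s3, s4}
read 2: {s0, s1, s3, s4}
read 0: {s0, s1, s2, s4}
read 1: {s0, s1, s2, s3, s4}
read 0: {s0, s1, s2, s3, s4}
Final reachable set {s0, s1, s2, s3, s4} has 5 states.

5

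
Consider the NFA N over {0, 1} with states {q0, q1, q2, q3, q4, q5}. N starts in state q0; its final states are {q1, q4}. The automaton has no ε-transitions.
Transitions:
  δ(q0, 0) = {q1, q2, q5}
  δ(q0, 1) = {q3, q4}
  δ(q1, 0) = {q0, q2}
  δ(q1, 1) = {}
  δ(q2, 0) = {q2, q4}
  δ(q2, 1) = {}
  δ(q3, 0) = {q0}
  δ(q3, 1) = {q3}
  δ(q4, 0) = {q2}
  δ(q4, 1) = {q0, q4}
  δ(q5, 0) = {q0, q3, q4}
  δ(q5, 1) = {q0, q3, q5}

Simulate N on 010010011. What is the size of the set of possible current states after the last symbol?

4

Start: {q0}
read 0: {q1, q2, q5}
read 1: {q0, q3, q5}
read 0: {q0, q1, q2, q3, q4, q5}
read 0: {q0, q1, q2, q3, q4, q5}
read 1: {q0, q3, q4, q5}
read 0: {q0, q1, q2, q3, q4, q5}
read 0: {q0, q1, q2, q3, q4, q5}
read 1: {q0, q3, q4, q5}
read 1: {q0, q3, q4, q5}
Final reachable set {q0, q3, q4, q5} has 4 states.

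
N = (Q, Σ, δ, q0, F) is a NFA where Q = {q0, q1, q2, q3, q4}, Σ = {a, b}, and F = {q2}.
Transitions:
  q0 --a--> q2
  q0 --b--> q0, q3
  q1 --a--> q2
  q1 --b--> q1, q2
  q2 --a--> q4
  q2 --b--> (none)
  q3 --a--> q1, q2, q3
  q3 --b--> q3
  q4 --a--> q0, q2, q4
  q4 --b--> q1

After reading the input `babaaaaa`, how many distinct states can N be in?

Start: {q0}
read b: {q0, q3}
read a: {q1, q2, q3}
read b: {q1, q2, q3}
read a: {q1, q2, q3, q4}
read a: {q0, q1, q2, q3, q4}
read a: {q0, q1, q2, q3, q4}
read a: {q0, q1, q2, q3, q4}
read a: {q0, q1, q2, q3, q4}
Final reachable set {q0, q1, q2, q3, q4} has 5 states.

5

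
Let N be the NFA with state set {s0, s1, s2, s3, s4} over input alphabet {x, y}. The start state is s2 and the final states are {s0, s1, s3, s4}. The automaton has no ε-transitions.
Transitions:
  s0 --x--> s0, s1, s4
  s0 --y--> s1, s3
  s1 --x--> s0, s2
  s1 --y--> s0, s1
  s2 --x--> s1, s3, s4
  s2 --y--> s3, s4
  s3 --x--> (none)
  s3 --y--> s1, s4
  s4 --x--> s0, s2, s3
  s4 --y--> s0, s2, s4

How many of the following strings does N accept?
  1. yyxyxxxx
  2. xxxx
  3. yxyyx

yyxyxxxx: accepted
xxxx: accepted
yxyyx: accepted

3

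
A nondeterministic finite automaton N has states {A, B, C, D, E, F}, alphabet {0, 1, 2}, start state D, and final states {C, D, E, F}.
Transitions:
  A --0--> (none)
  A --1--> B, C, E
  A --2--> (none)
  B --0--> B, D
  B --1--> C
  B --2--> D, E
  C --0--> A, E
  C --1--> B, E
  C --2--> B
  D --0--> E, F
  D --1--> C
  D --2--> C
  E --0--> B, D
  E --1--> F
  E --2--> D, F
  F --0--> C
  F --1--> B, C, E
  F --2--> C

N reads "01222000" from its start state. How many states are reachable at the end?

Start: {D}
read 0: {E, F}
read 1: {B, C, E, F}
read 2: {B, C, D, E, F}
read 2: {B, C, D, E, F}
read 2: {B, C, D, E, F}
read 0: {A, B, C, D, E, F}
read 0: {A, B, C, D, E, F}
read 0: {A, B, C, D, E, F}
Final reachable set {A, B, C, D, E, F} has 6 states.

6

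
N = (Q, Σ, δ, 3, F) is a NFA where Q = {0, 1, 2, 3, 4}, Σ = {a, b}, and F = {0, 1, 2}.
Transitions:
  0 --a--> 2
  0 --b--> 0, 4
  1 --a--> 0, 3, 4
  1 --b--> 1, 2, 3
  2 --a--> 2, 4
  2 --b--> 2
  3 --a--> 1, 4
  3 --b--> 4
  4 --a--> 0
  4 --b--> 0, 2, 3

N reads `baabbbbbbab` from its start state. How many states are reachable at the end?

Start: {3}
read b: {4}
read a: {0}
read a: {2}
read b: {2}
read b: {2}
read b: {2}
read b: {2}
read b: {2}
read b: {2}
read a: {2, 4}
read b: {0, 2, 3}
Final reachable set {0, 2, 3} has 3 states.

3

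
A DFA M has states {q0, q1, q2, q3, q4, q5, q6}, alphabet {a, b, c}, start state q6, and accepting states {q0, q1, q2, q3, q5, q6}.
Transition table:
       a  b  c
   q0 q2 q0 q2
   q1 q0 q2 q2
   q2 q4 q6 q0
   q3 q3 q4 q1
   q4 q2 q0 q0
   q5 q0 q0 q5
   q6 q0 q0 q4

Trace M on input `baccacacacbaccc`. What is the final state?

q6 --b--> q0
q0 --a--> q2
q2 --c--> q0
q0 --c--> q2
q2 --a--> q4
q4 --c--> q0
q0 --a--> q2
q2 --c--> q0
q0 --a--> q2
q2 --c--> q0
q0 --b--> q0
q0 --a--> q2
q2 --c--> q0
q0 --c--> q2
q2 --c--> q0

q0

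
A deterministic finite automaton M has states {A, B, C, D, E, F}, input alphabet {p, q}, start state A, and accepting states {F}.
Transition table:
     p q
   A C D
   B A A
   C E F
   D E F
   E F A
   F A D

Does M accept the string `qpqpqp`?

rejected

A --q--> D
D --p--> E
E --q--> A
A --p--> C
C --q--> F
F --p--> A
End in state A, which is not an accepting state.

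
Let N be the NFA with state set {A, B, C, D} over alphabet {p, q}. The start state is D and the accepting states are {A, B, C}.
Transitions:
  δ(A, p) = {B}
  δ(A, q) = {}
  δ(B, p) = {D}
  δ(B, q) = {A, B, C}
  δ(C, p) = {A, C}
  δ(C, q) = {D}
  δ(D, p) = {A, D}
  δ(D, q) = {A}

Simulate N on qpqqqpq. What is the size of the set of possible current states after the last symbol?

Start: {D}
read q: {A}
read p: {B}
read q: {A, B, C}
read q: {A, B, C, D}
read q: {A, B, C, D}
read p: {A, B, C, D}
read q: {A, B, C, D}
Final reachable set {A, B, C, D} has 4 states.

4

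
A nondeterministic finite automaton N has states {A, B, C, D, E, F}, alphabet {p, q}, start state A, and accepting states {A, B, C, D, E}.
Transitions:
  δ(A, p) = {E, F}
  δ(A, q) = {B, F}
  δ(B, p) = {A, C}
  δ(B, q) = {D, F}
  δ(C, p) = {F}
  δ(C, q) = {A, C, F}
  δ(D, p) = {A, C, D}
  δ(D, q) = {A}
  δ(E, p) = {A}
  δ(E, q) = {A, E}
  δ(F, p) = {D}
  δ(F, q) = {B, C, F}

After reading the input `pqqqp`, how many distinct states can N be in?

5

Start: {A}
read p: {E, F}
read q: {A, B, C, E, F}
read q: {A, B, C, D, E, F}
read q: {A, B, C, D, E, F}
read p: {A, C, D, E, F}
Final reachable set {A, C, D, E, F} has 5 states.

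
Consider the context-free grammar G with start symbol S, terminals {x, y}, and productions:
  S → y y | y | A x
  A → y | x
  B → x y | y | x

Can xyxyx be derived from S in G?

no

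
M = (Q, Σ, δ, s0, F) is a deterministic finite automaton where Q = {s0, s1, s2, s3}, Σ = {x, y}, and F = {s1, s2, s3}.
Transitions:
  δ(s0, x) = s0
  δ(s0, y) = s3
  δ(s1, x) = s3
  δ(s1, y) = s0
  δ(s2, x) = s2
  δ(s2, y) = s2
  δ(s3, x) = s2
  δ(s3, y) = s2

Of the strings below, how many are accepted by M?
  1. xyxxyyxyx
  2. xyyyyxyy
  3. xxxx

xyxxyyxyx: accepted
xyyyyxyy: accepted
xxxx: rejected

2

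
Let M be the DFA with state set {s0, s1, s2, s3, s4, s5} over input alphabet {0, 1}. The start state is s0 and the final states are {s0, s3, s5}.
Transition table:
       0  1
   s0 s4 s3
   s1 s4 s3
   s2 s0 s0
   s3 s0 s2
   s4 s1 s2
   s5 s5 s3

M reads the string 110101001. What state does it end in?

s0 --1--> s3
s3 --1--> s2
s2 --0--> s0
s0 --1--> s3
s3 --0--> s0
s0 --1--> s3
s3 --0--> s0
s0 --0--> s4
s4 --1--> s2

s2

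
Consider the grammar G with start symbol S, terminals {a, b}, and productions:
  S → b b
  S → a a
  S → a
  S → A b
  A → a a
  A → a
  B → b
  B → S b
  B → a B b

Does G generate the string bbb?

no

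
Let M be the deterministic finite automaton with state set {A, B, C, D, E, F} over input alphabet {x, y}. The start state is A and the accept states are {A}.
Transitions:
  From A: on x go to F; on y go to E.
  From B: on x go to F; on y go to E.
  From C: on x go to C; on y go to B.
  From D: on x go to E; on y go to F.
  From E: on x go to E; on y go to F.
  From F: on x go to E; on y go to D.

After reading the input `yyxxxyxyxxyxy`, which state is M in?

A --y--> E
E --y--> F
F --x--> E
E --x--> E
E --x--> E
E --y--> F
F --x--> E
E --y--> F
F --x--> E
E --x--> E
E --y--> F
F --x--> E
E --y--> F

F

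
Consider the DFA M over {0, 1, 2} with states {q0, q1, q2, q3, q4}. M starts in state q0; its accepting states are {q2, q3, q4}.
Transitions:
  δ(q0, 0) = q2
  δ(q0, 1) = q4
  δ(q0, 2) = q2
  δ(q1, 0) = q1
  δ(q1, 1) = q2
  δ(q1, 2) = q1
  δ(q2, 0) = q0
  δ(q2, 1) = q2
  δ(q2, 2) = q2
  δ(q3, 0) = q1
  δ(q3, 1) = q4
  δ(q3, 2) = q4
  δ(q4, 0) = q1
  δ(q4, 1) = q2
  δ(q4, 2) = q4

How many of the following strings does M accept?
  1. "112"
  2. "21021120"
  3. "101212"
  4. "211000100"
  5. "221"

3

"112": accepted
"21021120": rejected
"101212": accepted
"211000100": rejected
"221": accepted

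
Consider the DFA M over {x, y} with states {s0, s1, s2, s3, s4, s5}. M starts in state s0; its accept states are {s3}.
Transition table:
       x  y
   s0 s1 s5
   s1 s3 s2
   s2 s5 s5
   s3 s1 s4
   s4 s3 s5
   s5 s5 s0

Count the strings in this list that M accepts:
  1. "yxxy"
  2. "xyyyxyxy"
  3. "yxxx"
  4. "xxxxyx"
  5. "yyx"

1

"yxxy": rejected
"xyyyxyxy": rejected
"yxxx": rejected
"xxxxyx": accepted
"yyx": rejected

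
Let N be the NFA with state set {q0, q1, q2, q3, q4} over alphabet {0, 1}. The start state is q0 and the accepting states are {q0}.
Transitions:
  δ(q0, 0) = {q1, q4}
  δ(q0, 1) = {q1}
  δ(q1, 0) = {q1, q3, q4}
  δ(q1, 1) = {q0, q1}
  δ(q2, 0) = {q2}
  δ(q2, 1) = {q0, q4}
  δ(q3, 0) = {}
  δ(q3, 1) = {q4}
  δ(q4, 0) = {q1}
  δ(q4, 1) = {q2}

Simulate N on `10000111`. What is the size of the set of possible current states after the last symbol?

4

Start: {q0}
read 1: {q1}
read 0: {q1, q3, q4}
read 0: {q1, q3, q4}
read 0: {q1, q3, q4}
read 0: {q1, q3, q4}
read 1: {q0, q1, q2, q4}
read 1: {q0, q1, q2, q4}
read 1: {q0, q1, q2, q4}
Final reachable set {q0, q1, q2, q4} has 4 states.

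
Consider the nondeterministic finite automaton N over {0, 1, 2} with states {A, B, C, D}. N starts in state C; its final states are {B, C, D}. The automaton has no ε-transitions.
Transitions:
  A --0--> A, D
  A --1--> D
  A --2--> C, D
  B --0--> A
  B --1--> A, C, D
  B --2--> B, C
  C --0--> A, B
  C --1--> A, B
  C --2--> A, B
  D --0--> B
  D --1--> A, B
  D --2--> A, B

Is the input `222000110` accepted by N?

accepted

Start: {C}
read 2: {A, B}
read 2: {B, C, D}
read 2: {A, B, C}
read 0: {A, B, D}
read 0: {A, B, D}
read 0: {A, B, D}
read 1: {A, B, C, D}
read 1: {A, B, C, D}
read 0: {A, B, D}
Reachable ∩ accepting = {B, D} — nonempty.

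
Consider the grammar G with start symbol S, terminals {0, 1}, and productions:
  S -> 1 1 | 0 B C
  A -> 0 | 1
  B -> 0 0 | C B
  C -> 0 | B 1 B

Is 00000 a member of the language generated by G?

S ⇒ 0BC ⇒ 0CBC ⇒ 00BC ⇒ 0000C ⇒ 00000

yes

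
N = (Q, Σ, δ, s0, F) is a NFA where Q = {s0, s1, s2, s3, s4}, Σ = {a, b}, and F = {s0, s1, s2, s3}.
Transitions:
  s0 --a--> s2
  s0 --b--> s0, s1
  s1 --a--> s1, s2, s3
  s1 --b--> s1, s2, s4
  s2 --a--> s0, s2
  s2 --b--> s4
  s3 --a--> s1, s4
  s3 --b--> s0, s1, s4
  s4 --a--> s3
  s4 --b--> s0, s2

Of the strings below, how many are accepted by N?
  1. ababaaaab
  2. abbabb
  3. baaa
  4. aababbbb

ababaaaab: accepted
abbabb: accepted
baaa: accepted
aababbbb: accepted

4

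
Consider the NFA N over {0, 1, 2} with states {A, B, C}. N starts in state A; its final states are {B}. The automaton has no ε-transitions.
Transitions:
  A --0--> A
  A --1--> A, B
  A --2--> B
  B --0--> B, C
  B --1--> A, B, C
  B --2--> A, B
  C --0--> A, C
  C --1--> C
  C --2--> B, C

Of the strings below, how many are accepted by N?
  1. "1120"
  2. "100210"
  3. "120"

3

"1120": accepted
"100210": accepted
"120": accepted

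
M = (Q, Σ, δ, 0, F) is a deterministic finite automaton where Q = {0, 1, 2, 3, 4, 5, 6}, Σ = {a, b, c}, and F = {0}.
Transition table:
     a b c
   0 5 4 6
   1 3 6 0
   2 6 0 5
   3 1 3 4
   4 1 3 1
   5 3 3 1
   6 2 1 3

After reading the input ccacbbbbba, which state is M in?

1

0 --c--> 6
6 --c--> 3
3 --a--> 1
1 --c--> 0
0 --b--> 4
4 --b--> 3
3 --b--> 3
3 --b--> 3
3 --b--> 3
3 --a--> 1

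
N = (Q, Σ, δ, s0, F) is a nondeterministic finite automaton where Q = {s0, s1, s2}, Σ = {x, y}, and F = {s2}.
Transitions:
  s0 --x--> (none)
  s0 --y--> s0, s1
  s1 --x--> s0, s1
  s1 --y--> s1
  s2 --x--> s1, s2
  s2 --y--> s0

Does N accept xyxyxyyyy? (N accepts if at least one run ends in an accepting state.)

rejected

Start: {s0}
read x: {}
The reachable set is empty and stays empty for the remaining 8 symbols.
Reachable ∩ accepting = {} — empty.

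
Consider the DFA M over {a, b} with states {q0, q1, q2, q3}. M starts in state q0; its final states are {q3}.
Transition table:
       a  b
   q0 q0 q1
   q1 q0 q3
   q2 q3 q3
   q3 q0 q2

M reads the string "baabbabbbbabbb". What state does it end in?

q0 --b--> q1
q1 --a--> q0
q0 --a--> q0
q0 --b--> q1
q1 --b--> q3
q3 --a--> q0
q0 --b--> q1
q1 --b--> q3
q3 --b--> q2
q2 --b--> q3
q3 --a--> q0
q0 --b--> q1
q1 --b--> q3
q3 --b--> q2

q2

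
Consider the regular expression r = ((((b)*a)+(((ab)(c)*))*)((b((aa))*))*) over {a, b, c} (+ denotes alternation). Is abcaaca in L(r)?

No split of abcaaca into u·v has (((b)*a)+(((ab)(c)*))*) matching u and ((b((aa))*))* matching v.

no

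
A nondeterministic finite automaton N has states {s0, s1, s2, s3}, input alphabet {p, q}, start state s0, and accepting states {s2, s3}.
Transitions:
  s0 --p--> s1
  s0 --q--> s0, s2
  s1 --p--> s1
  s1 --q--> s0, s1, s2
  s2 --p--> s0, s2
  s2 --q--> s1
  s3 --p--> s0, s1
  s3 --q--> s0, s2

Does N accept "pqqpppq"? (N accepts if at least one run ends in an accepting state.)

accepted

Start: {s0}
read p: {s1}
read q: {s0, s1, s2}
read q: {s0, s1, s2}
read p: {s0, s1, s2}
read p: {s0, s1, s2}
read p: {s0, s1, s2}
read q: {s0, s1, s2}
Reachable ∩ accepting = {s2} — nonempty.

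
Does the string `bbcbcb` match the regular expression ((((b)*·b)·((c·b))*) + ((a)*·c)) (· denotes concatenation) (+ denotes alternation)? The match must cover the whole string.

The left alternative (((b)*·b)·((c·b))*) matches bbcbcb.

yes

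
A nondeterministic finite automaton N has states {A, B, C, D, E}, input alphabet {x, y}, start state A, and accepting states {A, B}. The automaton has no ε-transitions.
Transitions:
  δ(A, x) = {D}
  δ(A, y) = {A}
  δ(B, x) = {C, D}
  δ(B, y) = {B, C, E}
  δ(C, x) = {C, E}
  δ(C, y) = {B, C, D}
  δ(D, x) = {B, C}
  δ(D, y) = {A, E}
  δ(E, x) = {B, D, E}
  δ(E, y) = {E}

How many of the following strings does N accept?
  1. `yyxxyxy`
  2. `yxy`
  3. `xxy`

`yyxxyxy`: accepted
`yxy`: accepted
`xxy`: accepted

3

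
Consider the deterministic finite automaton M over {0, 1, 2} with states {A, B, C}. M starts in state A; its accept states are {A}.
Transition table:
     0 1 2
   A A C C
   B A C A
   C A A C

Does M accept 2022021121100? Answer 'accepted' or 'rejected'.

accepted

A --2--> C
C --0--> A
A --2--> C
C --2--> C
C --0--> A
A --2--> C
C --1--> A
A --1--> C
C --2--> C
C --1--> A
A --1--> C
C --0--> A
A --0--> A
End in state A, which is an accepting state.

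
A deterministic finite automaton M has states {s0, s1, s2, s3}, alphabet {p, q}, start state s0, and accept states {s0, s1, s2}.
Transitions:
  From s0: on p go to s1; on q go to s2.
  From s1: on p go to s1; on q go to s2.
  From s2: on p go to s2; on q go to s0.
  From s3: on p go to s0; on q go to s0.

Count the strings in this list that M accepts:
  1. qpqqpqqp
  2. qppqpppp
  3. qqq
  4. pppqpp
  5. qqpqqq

5

qpqqpqqp: accepted
qppqpppp: accepted
qqq: accepted
pppqpp: accepted
qqpqqq: accepted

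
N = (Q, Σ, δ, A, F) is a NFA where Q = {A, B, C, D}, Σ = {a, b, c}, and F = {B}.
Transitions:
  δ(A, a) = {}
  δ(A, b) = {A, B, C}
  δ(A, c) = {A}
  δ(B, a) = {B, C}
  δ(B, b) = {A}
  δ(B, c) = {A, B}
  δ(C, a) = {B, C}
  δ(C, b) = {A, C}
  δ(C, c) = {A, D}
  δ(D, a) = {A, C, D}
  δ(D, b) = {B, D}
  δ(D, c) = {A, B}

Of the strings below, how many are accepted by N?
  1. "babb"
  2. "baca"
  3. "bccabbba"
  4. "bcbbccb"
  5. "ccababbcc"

"babb": accepted
"baca": accepted
"bccabbba": accepted
"bcbbccb": accepted
"ccababbcc": rejected

4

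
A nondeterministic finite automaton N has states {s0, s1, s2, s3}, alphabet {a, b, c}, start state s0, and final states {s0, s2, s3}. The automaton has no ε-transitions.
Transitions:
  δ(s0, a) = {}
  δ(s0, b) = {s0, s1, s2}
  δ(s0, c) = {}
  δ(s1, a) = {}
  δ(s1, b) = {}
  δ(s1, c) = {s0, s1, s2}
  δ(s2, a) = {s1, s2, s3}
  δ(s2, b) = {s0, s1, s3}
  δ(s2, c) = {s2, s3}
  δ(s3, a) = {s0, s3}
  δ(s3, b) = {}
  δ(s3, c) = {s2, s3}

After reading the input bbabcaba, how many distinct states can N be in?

4

Start: {s0}
read b: {s0, s1, s2}
read b: {s0, s1, s2, s3}
read a: {s0, s1, s2, s3}
read b: {s0, s1, s2, s3}
read c: {s0, s1, s2, s3}
read a: {s0, s1, s2, s3}
read b: {s0, s1, s2, s3}
read a: {s0, s1, s2, s3}
Final reachable set {s0, s1, s2, s3} has 4 states.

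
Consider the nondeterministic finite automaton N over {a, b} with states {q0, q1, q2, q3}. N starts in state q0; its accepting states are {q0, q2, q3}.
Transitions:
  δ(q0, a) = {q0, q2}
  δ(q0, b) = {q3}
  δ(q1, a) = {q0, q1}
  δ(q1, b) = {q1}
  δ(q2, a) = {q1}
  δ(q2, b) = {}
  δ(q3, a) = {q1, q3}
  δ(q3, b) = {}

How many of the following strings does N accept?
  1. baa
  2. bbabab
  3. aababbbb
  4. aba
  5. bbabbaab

baa: accepted
bbabab: rejected
aababbbb: rejected
aba: accepted
bbabbaab: rejected

2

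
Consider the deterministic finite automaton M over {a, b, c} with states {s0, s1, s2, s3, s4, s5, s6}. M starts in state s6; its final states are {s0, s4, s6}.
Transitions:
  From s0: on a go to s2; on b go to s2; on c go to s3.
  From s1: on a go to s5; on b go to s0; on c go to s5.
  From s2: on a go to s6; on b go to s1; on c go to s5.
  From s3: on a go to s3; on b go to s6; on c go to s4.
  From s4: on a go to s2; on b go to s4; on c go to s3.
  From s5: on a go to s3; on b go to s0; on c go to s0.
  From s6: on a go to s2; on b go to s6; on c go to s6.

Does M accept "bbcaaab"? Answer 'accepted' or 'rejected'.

s6 --b--> s6
s6 --b--> s6
s6 --c--> s6
s6 --a--> s2
s2 --a--> s6
s6 --a--> s2
s2 --b--> s1
End in state s1, which is not an accepting state.

rejected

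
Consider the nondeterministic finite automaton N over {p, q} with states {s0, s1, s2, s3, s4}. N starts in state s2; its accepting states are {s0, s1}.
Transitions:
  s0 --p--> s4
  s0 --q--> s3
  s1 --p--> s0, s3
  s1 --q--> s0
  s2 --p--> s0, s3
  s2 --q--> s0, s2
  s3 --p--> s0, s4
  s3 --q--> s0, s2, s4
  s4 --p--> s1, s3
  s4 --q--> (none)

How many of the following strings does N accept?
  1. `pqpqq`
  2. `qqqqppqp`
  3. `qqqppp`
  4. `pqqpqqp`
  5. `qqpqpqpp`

5

`pqpqq`: accepted
`qqqqppqp`: accepted
`qqqppp`: accepted
`pqqpqqp`: accepted
`qqpqpqpp`: accepted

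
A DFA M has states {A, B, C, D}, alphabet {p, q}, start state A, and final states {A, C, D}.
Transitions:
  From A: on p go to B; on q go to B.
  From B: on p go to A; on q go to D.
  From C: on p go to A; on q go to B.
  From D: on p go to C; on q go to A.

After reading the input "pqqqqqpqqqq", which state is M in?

A --p--> B
B --q--> D
D --q--> A
A --q--> B
B --q--> D
D --q--> A
A --p--> B
B --q--> D
D --q--> A
A --q--> B
B --q--> D

D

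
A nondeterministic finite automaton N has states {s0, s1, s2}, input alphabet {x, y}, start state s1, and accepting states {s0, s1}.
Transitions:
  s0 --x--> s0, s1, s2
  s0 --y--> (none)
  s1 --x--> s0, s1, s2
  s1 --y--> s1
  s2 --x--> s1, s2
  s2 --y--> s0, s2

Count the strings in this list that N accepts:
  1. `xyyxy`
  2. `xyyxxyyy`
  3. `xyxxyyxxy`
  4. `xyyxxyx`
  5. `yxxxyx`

`xyyxy`: accepted
`xyyxxyyy`: accepted
`xyxxyyxxy`: accepted
`xyyxxyx`: accepted
`yxxxyx`: accepted

5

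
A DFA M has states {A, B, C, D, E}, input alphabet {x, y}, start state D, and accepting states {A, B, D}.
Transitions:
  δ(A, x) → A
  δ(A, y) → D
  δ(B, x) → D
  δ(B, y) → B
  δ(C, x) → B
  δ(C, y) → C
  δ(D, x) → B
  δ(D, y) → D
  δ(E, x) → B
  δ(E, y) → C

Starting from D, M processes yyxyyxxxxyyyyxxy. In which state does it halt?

B

D --y--> D
D --y--> D
D --x--> B
B --y--> B
B --y--> B
B --x--> D
D --x--> B
B --x--> D
D --x--> B
B --y--> B
B --y--> B
B --y--> B
B --y--> B
B --x--> D
D --x--> B
B --y--> B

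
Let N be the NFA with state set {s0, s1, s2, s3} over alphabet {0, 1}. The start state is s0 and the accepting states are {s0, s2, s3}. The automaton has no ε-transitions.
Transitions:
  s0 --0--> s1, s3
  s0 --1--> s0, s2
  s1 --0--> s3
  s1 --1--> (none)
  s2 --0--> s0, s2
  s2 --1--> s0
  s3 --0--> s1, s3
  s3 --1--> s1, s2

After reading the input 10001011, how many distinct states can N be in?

Start: {s0}
read 1: {s0, s2}
read 0: {s0, s1, s2, s3}
read 0: {s0, s1, s2, s3}
read 0: {s0, s1, s2, s3}
read 1: {s0, s1, s2}
read 0: {s0, s1, s2, s3}
read 1: {s0, s1, s2}
read 1: {s0, s2}
Final reachable set {s0, s2} has 2 states.

2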